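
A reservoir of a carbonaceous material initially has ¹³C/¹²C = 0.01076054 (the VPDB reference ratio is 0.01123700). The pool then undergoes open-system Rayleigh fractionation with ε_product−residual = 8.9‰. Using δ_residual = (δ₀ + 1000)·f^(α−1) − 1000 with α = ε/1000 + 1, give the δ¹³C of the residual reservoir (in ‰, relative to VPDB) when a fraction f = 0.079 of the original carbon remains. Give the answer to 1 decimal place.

δ₀ = (0.01076054/0.01123700 − 1)×1000 = (0.957599 − 1)×1000 = -42.401‰
α − 1 = ε/1000 = 0.0089
f^(α−1) = 0.079^(0.0089) = 0.977662
δ_res = (-42.401 + 1000) × 0.977662 − 1000 = 936.208 − 1000 = -63.79‰

-63.8‰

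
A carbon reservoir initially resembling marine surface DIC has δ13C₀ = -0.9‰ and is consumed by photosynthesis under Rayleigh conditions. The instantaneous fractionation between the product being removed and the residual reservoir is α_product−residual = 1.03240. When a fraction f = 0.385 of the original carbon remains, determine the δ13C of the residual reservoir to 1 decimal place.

-31.3‰

Rayleigh residual: δ_res = (δ₀ + 1000)·f^(α−1) − 1000
α − 1 = 0.03240
f^(α−1) = 0.385^(0.03240) = 0.969547
δ_res = (-0.9 + 1000) × 0.969547 − 1000 = 968.675 − 1000 = -31.33‰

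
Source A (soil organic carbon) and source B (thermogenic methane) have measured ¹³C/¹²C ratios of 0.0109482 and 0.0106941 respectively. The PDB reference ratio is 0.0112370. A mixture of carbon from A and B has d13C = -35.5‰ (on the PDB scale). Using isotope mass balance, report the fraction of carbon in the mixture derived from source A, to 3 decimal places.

0.567

δ_A = (0.0109482/0.0112370 − 1)×1000 = (0.974299 − 1)×1000 = -25.701‰
δ_B = (0.0106941/0.0112370 − 1)×1000 = (0.951686 − 1)×1000 = -48.314‰
f_A = (δ_mix − δ_B)/(δ_A − δ_B) = (-35.5 − (-48.314))/(-25.701 − (-48.314))
f_A = 12.814 / 22.613 = 0.5667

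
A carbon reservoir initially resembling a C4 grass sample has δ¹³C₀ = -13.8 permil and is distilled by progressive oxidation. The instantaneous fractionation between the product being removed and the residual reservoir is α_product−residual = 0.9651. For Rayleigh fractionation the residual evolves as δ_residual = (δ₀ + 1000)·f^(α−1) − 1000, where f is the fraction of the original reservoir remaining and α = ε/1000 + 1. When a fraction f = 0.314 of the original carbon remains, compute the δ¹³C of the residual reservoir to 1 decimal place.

26.9 permil

Rayleigh residual: δ_res = (δ₀ + 1000)·f^(α−1) − 1000
α − 1 = -0.03490
f^(α−1) = 0.314^(-0.03490) = 1.041255
δ_res = (-13.8 + 1000) × 1.041255 − 1000 = 1026.886 − 1000 = 26.89 permil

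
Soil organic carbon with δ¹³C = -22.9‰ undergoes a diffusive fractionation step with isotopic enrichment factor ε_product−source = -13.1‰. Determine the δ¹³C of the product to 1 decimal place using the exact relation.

To first order, δ_product ≈ δ_source + ε = -36.0‰.
Exactly, δ_product = (δ_source + 1000)·(ε/1000 + 1) − 1000.
δ_product = (-22.9 + 1000) × (-13.1/1000 + 1) − 1000
δ_product = -35.70‰

-35.7‰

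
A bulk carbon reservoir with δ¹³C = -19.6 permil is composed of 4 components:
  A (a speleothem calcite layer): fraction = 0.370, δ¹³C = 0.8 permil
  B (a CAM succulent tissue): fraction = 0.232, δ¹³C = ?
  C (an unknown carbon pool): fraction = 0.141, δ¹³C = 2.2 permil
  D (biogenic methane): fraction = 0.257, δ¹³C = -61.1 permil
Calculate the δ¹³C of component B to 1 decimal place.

-19.4 permil

Isotope mass balance: δ_bulk = Σ fᵢ·δᵢ.
-19.6 = 0.370×(0.8) + 0.232×δ_B + 0.141×(2.2) + 0.257×(-61.1)
0.232·δ_B = -19.6 − (-15.097) = -4.504
δ_B = -4.504 / 0.232 = -19.41 permil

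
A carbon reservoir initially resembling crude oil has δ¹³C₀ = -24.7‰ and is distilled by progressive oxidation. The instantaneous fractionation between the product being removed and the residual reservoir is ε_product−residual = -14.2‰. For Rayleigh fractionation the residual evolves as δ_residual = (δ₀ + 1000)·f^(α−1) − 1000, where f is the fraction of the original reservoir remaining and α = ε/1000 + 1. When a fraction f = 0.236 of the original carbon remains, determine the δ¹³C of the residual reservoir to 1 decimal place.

-4.5‰

Rayleigh residual: δ_res = (δ₀ + 1000)·f^(α−1) − 1000
α = ε/1000 + 1 = 0.98580, so α − 1 = -0.01420
f^(α−1) = 0.236^(-0.01420) = 1.020715
δ_res = (-24.7 + 1000) × 1.020715 − 1000 = 995.504 − 1000 = -4.50‰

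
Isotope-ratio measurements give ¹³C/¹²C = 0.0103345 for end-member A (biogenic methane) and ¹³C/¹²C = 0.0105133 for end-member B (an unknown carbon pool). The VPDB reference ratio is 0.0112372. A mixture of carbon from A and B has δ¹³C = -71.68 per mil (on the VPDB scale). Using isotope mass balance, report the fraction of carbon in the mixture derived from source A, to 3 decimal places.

0.456

δ_A = (0.0103345/0.0112372 − 1)×1000 = (0.919669 − 1)×1000 = -80.331 per mil
δ_B = (0.0105133/0.0112372 − 1)×1000 = (0.935580 − 1)×1000 = -64.420 per mil
f_A = (δ_mix − δ_B)/(δ_A − δ_B) = (-71.68 − (-64.420))/(-80.331 − (-64.420))
f_A = -7.260 / -15.911 = 0.4563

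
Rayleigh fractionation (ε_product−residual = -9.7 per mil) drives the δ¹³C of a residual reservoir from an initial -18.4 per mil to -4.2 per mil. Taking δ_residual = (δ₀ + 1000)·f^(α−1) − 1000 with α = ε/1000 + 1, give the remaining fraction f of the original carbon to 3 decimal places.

α − 1 = ε/1000 = -0.0097
(δ_res + 1000)/(δ₀ + 1000) = (-4.2 + 1000)/(-18.4 + 1000) = 995.8/981.6 = 1.014466
f = 1.014466^(1/-0.0097) = exp(ln(1.014466)/-0.0097) = exp(0.01436/-0.0097)
f = exp(-1.4807) = 0.2275

0.227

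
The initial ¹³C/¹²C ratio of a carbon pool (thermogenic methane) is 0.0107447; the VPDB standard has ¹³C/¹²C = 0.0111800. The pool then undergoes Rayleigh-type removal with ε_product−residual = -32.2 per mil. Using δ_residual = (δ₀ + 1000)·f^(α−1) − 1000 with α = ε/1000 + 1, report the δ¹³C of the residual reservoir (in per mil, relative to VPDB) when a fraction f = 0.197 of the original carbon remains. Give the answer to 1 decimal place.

δ₀ = (0.0107447/0.0111800 − 1)×1000 = (0.961064 − 1)×1000 = -38.936 per mil
α − 1 = ε/1000 = -0.0322
f^(α−1) = 0.197^(-0.0322) = 1.053703
δ_res = (-38.936 + 1000) × 1.053703 − 1000 = 1012.676 − 1000 = 12.68 per mil

12.7 per mil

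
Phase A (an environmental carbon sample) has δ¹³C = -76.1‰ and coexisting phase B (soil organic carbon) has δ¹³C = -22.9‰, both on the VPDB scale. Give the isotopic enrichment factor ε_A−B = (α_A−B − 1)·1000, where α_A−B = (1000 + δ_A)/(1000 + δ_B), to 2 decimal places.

-54.45‰

α_A−B = (1000 + -76.1) / (1000 + -22.9) = 923.9 / 977.1 = 0.945553
ε_A−B = (0.945553 − 1) × 1000 = -54.447‰
(The approximation ε ≈ δ_A − δ_B would give -53.2‰.)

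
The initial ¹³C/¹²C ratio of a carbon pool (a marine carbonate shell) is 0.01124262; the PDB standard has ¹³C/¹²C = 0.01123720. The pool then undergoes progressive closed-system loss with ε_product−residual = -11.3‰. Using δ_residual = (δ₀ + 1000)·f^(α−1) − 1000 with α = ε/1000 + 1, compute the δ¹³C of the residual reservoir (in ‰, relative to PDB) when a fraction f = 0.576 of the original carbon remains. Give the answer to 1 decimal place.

δ₀ = (0.01124262/0.01123720 − 1)×1000 = (1.000482 − 1)×1000 = 0.482‰
α − 1 = ε/1000 = -0.0113
f^(α−1) = 0.576^(-0.0113) = 1.006253
δ_res = (0.482 + 1000) × 1.006253 − 1000 = 1006.738 − 1000 = 6.74‰

6.7‰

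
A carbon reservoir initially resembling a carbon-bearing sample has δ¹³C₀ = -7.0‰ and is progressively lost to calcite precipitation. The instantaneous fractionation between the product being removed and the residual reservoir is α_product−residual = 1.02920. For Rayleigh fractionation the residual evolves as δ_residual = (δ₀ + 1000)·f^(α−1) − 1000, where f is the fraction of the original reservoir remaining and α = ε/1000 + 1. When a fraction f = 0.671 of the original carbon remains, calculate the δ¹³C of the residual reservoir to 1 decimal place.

Rayleigh residual: δ_res = (δ₀ + 1000)·f^(α−1) − 1000
α − 1 = 0.02920
f^(α−1) = 0.671^(0.02920) = 0.988417
δ_res = (-7.0 + 1000) × 0.988417 − 1000 = 981.498 − 1000 = -18.50‰

-18.5‰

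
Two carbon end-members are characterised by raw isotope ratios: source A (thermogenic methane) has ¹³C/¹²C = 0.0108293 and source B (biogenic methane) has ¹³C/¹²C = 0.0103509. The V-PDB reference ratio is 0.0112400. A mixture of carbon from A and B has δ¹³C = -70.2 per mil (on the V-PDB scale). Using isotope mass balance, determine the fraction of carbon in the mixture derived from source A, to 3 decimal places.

δ_A = (0.0108293/0.0112400 − 1)×1000 = (0.963461 − 1)×1000 = -36.539 per mil
δ_B = (0.0103509/0.0112400 − 1)×1000 = (0.920899 − 1)×1000 = -79.101 per mil
f_A = (δ_mix − δ_B)/(δ_A − δ_B) = (-70.2 − (-79.101))/(-36.539 − (-79.101))
f_A = 8.901 / 42.562 = 0.2091

0.209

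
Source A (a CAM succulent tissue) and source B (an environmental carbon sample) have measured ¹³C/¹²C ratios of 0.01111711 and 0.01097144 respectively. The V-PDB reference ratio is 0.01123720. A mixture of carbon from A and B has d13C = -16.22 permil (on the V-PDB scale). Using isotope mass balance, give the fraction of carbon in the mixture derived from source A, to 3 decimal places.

0.573

δ_A = (0.01111711/0.01123720 − 1)×1000 = (0.989313 − 1)×1000 = -10.687 permil
δ_B = (0.01097144/0.01123720 − 1)×1000 = (0.976350 − 1)×1000 = -23.650 permil
f_A = (δ_mix − δ_B)/(δ_A − δ_B) = (-16.22 − (-23.650))/(-10.687 − (-23.650))
f_A = 7.430 / 12.963 = 0.5732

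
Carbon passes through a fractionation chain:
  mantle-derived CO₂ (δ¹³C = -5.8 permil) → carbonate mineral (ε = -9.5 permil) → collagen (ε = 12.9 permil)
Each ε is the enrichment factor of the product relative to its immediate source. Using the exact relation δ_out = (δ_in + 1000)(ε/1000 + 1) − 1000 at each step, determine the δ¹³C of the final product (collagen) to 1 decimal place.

-2.5 permil

step 1: δ = (-5.80 + 1000)·(-9.5/1000 + 1) − 1000 = -15.24 permil
step 2: δ = (-15.24 + 1000)·(12.9/1000 + 1) − 1000 = -2.54 permil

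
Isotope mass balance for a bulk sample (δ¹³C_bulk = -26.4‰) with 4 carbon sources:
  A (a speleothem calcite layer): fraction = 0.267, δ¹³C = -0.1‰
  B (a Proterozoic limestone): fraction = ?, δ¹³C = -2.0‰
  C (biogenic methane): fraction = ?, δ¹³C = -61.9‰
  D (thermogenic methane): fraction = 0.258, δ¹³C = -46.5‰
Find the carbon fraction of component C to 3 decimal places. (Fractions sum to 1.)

0.224

Let f_C and f_B be the unknown fractions; fractions sum to 1 so f_C + f_B = 0.475.
Mass balance: Σ fᵢ·δᵢ = δ_bulk ⇒ f_C·(-61.9) + f_B·(-2.0) = -26.4 − (-12.024) = -14.376
Substitute f_B = 0.475 − f_C:
f_C·(-61.9 − -2.0) = -14.376 − 0.475×(-2.0) = -13.426
f_C = -13.426 / -59.9 = 0.2241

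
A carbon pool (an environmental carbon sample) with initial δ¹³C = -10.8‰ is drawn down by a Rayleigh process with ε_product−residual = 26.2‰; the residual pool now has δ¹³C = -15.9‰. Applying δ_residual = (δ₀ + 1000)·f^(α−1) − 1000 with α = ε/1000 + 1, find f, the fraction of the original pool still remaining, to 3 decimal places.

α − 1 = ε/1000 = 0.0262
(δ_res + 1000)/(δ₀ + 1000) = (-15.9 + 1000)/(-10.8 + 1000) = 984.1/989.2 = 0.994844
f = 0.994844^(1/0.0262) = exp(ln(0.994844)/0.0262) = exp(-0.00517/0.0262)
f = exp(-0.1973) = 0.8210

0.821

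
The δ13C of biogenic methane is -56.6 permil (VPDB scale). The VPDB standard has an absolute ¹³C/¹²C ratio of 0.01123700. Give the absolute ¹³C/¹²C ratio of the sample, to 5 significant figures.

0.010601

R_sample = R_standard × (δ13C/1000 + 1)
R_sample = 0.01123700 × (-56.6/1000 + 1) = 0.01123700 × 0.943400
R_sample = 0.0106010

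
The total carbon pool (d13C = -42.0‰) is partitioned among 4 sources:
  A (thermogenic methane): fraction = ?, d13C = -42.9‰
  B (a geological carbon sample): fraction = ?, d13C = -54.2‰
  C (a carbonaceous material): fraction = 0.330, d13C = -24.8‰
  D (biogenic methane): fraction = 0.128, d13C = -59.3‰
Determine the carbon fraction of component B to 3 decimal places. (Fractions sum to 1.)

0.263

Let f_B and f_A be the unknown fractions; fractions sum to 1 so f_B + f_A = 0.542.
Mass balance: Σ fᵢ·δᵢ = δ_bulk ⇒ f_B·(-54.2) + f_A·(-42.9) = -42.0 − (-15.774) = -26.226
Substitute f_A = 0.542 − f_B:
f_B·(-54.2 − -42.9) = -26.226 − 0.542×(-42.9) = -2.974
f_B = -2.974 / -11.3 = 0.2632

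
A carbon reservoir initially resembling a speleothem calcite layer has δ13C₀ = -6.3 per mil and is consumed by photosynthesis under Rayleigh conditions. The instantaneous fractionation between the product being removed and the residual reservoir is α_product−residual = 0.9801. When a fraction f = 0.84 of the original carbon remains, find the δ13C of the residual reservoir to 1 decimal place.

-2.8 per mil

Rayleigh residual: δ_res = (δ₀ + 1000)·f^(α−1) − 1000
α − 1 = -0.01990
f^(α−1) = 0.84^(-0.01990) = 1.003476
δ_res = (-6.3 + 1000) × 1.003476 − 1000 = 997.154 − 1000 = -2.85 per mil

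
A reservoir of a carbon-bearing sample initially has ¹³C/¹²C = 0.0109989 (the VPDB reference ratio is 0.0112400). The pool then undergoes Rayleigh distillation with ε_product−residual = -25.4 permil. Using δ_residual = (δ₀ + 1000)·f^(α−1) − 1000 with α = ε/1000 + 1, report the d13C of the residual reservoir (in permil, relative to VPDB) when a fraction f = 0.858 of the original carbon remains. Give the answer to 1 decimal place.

-17.6 permil

δ₀ = (0.0109989/0.0112400 − 1)×1000 = (0.978550 − 1)×1000 = -21.450 permil
α − 1 = ε/1000 = -0.0254
f^(α−1) = 0.858^(-0.0254) = 1.003898
δ_res = (-21.450 + 1000) × 1.003898 − 1000 = 982.364 − 1000 = -17.64 permil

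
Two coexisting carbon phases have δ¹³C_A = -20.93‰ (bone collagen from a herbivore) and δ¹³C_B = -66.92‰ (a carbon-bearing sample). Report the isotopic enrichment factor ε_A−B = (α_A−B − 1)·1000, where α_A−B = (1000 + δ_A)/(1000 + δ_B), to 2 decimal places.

α_A−B = (1000 + -20.93) / (1000 + -66.92) = 979.07 / 933.08 = 1.049288
ε_A−B = (1.049288 − 1) × 1000 = 49.288‰
(The approximation ε ≈ δ_A − δ_B would give 45.99‰.)

49.29‰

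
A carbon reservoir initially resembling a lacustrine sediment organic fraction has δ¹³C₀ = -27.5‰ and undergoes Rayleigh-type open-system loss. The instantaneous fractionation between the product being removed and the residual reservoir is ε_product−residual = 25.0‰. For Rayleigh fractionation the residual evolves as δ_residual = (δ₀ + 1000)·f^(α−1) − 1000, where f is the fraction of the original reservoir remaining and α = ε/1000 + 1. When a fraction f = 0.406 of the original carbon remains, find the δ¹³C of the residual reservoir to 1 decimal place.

-49.2‰

Rayleigh residual: δ_res = (δ₀ + 1000)·f^(α−1) − 1000
α = ε/1000 + 1 = 1.02500, so α − 1 = 0.02500
f^(α−1) = 0.406^(0.02500) = 0.977717
δ_res = (-27.5 + 1000) × 0.977717 − 1000 = 950.830 − 1000 = -49.17‰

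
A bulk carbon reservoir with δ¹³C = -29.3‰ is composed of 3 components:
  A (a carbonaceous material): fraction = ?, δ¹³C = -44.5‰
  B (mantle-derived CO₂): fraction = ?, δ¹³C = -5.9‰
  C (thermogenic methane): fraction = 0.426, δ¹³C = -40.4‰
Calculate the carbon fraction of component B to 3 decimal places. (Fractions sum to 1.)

Let f_B and f_A be the unknown fractions; fractions sum to 1 so f_B + f_A = 0.574.
Mass balance: Σ fᵢ·δᵢ = δ_bulk ⇒ f_B·(-5.9) + f_A·(-44.5) = -29.3 − (-17.210) = -12.090
Substitute f_A = 0.574 − f_B:
f_B·(-5.9 − -44.5) = -12.090 − 0.574×(-44.5) = 13.453
f_B = 13.453 / 38.6 = 0.3485

0.349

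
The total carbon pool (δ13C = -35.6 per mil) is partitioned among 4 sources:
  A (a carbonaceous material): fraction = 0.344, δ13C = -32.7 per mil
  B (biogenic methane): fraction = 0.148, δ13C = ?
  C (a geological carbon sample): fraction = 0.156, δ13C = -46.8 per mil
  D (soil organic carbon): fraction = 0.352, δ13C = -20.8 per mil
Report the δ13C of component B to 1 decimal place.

Isotope mass balance: δ_bulk = Σ fᵢ·δᵢ.
-35.6 = 0.344×(-32.7) + 0.148×δ_B + 0.156×(-46.8) + 0.352×(-20.8)
0.148·δ_B = -35.6 − (-25.871) = -9.729
δ_B = -9.729 / 0.148 = -65.74 per mil

-65.7 per mil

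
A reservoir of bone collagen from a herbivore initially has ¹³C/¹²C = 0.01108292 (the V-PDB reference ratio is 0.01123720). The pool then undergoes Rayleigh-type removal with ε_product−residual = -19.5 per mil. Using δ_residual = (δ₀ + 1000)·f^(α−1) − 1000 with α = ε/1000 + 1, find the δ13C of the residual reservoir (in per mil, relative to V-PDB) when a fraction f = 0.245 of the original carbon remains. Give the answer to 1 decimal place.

δ₀ = (0.01108292/0.01123720 − 1)×1000 = (0.986271 − 1)×1000 = -13.729 per mil
α − 1 = ε/1000 = -0.0195
f^(α−1) = 0.245^(-0.0195) = 1.027806
δ_res = (-13.729 + 1000) × 1.027806 − 1000 = 1013.695 − 1000 = 13.70 per mil

13.7 per mil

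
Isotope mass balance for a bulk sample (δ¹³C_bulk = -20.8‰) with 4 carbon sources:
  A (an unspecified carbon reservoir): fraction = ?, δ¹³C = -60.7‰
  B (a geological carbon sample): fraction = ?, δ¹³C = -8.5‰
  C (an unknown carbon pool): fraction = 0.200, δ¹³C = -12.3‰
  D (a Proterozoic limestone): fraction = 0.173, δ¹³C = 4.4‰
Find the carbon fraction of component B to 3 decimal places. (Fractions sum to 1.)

0.363

Let f_B and f_A be the unknown fractions; fractions sum to 1 so f_B + f_A = 0.627.
Mass balance: Σ fᵢ·δᵢ = δ_bulk ⇒ f_B·(-8.5) + f_A·(-60.7) = -20.8 − (-1.699) = -19.101
Substitute f_A = 0.627 − f_B:
f_B·(-8.5 − -60.7) = -19.101 − 0.627×(-60.7) = 18.958
f_B = 18.958 / 52.2 = 0.3632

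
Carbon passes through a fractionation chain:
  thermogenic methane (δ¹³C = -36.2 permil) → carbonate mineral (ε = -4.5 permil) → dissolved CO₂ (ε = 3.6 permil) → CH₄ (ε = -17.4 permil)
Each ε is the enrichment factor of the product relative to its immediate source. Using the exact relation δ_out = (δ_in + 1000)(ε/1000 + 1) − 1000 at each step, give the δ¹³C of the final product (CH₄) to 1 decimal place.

step 1: δ = (-36.20 + 1000)·(-4.5/1000 + 1) − 1000 = -40.54 permil
step 2: δ = (-40.54 + 1000)·(3.6/1000 + 1) − 1000 = -37.08 permil
step 3: δ = (-37.08 + 1000)·(-17.4/1000 + 1) − 1000 = -53.84 permil

-53.8 permil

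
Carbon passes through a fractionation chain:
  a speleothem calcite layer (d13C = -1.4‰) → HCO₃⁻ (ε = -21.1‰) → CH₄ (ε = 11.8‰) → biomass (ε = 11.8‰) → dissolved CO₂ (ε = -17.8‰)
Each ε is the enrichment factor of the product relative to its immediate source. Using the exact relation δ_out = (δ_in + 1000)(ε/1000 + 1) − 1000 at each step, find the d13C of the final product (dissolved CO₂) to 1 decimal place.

step 1: δ = (-1.40 + 1000)·(-21.1/1000 + 1) − 1000 = -22.47‰
step 2: δ = (-22.47 + 1000)·(11.8/1000 + 1) − 1000 = -10.94‰
step 3: δ = (-10.94 + 1000)·(11.8/1000 + 1) − 1000 = 0.74‰
step 4: δ = (0.74 + 1000)·(-17.8/1000 + 1) − 1000 = -17.08‰

-17.1‰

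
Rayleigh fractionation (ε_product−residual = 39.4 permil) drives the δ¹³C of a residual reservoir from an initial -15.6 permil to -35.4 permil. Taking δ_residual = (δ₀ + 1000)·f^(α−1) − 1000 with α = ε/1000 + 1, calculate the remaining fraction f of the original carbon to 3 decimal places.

0.597

α − 1 = ε/1000 = 0.0394
(δ_res + 1000)/(δ₀ + 1000) = (-35.4 + 1000)/(-15.6 + 1000) = 964.6/984.4 = 0.979886
f = 0.979886^(1/0.0394) = exp(ln(0.979886)/0.0394) = exp(-0.02032/0.0394)
f = exp(-0.5157) = 0.5971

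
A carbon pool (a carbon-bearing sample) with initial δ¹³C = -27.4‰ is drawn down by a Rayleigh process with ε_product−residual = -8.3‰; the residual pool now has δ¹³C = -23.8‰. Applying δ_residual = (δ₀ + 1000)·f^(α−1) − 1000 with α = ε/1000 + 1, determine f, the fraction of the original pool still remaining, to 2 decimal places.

0.64

α − 1 = ε/1000 = -0.0083
(δ_res + 1000)/(δ₀ + 1000) = (-23.8 + 1000)/(-27.4 + 1000) = 976.2/972.6 = 1.003701
f = 1.003701^(1/-0.0083) = exp(ln(1.003701)/-0.0083) = exp(0.00369/-0.0083)
f = exp(-0.4451) = 0.6407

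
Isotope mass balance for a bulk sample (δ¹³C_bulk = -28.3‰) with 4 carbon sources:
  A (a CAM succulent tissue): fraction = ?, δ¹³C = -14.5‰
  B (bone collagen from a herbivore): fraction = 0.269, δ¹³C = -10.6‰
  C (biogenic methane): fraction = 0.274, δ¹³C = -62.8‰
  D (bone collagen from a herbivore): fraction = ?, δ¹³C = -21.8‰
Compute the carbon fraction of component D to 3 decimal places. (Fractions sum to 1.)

0.221

Let f_D and f_A be the unknown fractions; fractions sum to 1 so f_D + f_A = 0.457.
Mass balance: Σ fᵢ·δᵢ = δ_bulk ⇒ f_D·(-21.8) + f_A·(-14.5) = -28.3 − (-20.059) = -8.241
Substitute f_A = 0.457 − f_D:
f_D·(-21.8 − -14.5) = -8.241 − 0.457×(-14.5) = -1.615
f_D = -1.615 / -7.3 = 0.2212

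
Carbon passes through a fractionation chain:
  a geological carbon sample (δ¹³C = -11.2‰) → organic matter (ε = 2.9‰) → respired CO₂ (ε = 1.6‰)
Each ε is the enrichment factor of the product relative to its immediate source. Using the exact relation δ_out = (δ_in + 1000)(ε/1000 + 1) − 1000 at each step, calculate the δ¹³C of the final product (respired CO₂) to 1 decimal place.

-6.7‰

step 1: δ = (-11.20 + 1000)·(2.9/1000 + 1) − 1000 = -8.33‰
step 2: δ = (-8.33 + 1000)·(1.6/1000 + 1) − 1000 = -6.75‰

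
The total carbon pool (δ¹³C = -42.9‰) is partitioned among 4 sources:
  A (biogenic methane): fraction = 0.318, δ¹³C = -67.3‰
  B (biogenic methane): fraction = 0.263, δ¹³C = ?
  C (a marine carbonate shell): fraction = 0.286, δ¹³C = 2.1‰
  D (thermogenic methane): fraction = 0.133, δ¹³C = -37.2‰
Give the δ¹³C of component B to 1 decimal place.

-65.2‰

Isotope mass balance: δ_bulk = Σ fᵢ·δᵢ.
-42.9 = 0.318×(-67.3) + 0.263×δ_B + 0.286×(2.1) + 0.133×(-37.2)
0.263·δ_B = -42.9 − (-25.748) = -17.152
δ_B = -17.152 / 0.263 = -65.22‰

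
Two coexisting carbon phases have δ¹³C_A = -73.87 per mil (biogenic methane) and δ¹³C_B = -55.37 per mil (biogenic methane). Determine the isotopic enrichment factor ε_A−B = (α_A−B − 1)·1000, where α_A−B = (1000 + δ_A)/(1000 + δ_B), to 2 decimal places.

-19.58 per mil

α_A−B = (1000 + -73.87) / (1000 + -55.37) = 926.13 / 944.63 = 0.980416
ε_A−B = (0.980416 − 1) × 1000 = -19.584 per mil
(The approximation ε ≈ δ_A − δ_B would give -18.50 per mil.)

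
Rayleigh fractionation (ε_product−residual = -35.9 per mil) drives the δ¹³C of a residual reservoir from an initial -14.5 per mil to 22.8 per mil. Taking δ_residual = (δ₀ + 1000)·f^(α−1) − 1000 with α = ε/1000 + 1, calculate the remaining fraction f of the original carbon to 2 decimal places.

α − 1 = ε/1000 = -0.0359
(δ_res + 1000)/(δ₀ + 1000) = (22.8 + 1000)/(-14.5 + 1000) = 1022.8/985.5 = 1.037849
f = 1.037849^(1/-0.0359) = exp(ln(1.037849)/-0.0359) = exp(0.03715/-0.0359)
f = exp(-1.0348) = 0.3553

0.36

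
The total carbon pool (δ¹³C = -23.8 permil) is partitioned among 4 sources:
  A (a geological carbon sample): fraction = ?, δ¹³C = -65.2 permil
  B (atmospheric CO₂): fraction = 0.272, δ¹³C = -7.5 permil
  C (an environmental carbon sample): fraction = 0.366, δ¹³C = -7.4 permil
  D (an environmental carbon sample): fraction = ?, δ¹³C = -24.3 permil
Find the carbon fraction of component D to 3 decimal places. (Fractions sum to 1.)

Let f_D and f_A be the unknown fractions; fractions sum to 1 so f_D + f_A = 0.362.
Mass balance: Σ fᵢ·δᵢ = δ_bulk ⇒ f_D·(-24.3) + f_A·(-65.2) = -23.8 − (-4.748) = -19.052
Substitute f_A = 0.362 − f_D:
f_D·(-24.3 − -65.2) = -19.052 − 0.362×(-65.2) = 4.551
f_D = 4.551 / 40.9 = 0.1113

0.111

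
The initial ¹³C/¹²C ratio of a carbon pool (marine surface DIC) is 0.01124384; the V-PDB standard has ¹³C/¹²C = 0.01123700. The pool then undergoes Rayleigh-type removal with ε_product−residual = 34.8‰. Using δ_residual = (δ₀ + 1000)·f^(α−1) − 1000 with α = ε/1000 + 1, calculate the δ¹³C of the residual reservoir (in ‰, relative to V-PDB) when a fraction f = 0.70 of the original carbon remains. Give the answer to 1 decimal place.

δ₀ = (0.01124384/0.01123700 − 1)×1000 = (1.000609 − 1)×1000 = 0.609‰
α − 1 = ε/1000 = 0.0348
f^(α−1) = 0.70^(0.0348) = 0.987664
δ_res = (0.609 + 1000) × 0.987664 − 1000 = 988.266 − 1000 = -11.73‰

-11.7‰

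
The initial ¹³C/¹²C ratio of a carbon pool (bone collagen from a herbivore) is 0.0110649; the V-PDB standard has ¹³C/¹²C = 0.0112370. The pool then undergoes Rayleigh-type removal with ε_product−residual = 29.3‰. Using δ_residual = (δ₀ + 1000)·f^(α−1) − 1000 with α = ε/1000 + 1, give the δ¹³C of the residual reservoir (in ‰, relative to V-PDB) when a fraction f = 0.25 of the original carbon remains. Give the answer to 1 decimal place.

δ₀ = (0.0110649/0.0112370 − 1)×1000 = (0.984685 − 1)×1000 = -15.315‰
α − 1 = ε/1000 = 0.0293
f^(α−1) = 0.25^(0.0293) = 0.960195
δ_res = (-15.315 + 1000) × 0.960195 − 1000 = 945.490 − 1000 = -54.51‰

-54.5‰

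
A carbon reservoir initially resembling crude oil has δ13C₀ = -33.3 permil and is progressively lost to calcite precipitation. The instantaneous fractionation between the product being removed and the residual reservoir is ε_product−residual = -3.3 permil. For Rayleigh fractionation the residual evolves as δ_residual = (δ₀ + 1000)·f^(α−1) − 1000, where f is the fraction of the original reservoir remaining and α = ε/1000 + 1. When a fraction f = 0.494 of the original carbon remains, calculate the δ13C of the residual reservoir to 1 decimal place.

Rayleigh residual: δ_res = (δ₀ + 1000)·f^(α−1) − 1000
α = ε/1000 + 1 = 0.99670, so α − 1 = -0.00330
f^(α−1) = 0.494^(-0.00330) = 1.002330
δ_res = (-33.3 + 1000) × 1.002330 − 1000 = 968.952 − 1000 = -31.05 permil

-31.0 permil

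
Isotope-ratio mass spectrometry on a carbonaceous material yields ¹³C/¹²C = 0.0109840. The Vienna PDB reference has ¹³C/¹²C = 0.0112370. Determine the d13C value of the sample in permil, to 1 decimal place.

d13C = (R_sample / R_standard − 1) × 1000
R_sample / R_standard = 0.0109840 / 0.0112370 = 0.977485
d13C = (0.977485 − 1) × 1000 = -22.51 permil

-22.5 permil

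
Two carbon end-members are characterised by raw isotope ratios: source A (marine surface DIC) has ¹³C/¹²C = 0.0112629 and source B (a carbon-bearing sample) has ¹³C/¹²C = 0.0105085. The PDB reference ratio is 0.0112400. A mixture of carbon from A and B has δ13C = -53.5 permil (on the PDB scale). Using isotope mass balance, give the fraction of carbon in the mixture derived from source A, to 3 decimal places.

δ_A = (0.0112629/0.0112400 − 1)×1000 = (1.002037 − 1)×1000 = 2.037 permil
δ_B = (0.0105085/0.0112400 − 1)×1000 = (0.934920 − 1)×1000 = -65.080 permil
f_A = (δ_mix − δ_B)/(δ_A − δ_B) = (-53.5 − (-65.080))/(2.037 − (-65.080))
f_A = 11.580 / 67.117 = 0.1725

0.173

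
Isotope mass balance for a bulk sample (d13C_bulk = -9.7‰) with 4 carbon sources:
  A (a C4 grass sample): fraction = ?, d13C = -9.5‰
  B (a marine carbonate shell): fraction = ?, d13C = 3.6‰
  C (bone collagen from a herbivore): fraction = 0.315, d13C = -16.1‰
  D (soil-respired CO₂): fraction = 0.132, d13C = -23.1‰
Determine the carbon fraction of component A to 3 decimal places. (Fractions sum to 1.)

0.273

Let f_A and f_B be the unknown fractions; fractions sum to 1 so f_A + f_B = 0.553.
Mass balance: Σ fᵢ·δᵢ = δ_bulk ⇒ f_A·(-9.5) + f_B·(3.6) = -9.7 − (-8.121) = -1.579
Substitute f_B = 0.553 − f_A:
f_A·(-9.5 − 3.6) = -1.579 − 0.553×(3.6) = -3.570
f_A = -3.570 / -13.1 = 0.2725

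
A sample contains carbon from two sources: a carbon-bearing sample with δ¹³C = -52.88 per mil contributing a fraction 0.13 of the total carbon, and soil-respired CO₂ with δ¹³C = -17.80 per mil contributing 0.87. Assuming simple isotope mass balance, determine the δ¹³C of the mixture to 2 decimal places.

δ_mix = f_A·δ_A + f_B·δ_B
δ_mix = 0.13 × (-52.88) + 0.87 × (-17.80)
δ_mix = -6.874 + -15.486 = -22.360 per mil

-22.36 per mil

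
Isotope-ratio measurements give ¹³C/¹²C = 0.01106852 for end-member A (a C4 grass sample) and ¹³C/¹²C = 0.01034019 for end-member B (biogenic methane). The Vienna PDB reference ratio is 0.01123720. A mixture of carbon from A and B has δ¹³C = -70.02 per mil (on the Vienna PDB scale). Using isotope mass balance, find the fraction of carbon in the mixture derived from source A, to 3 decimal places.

δ_A = (0.01106852/0.01123720 − 1)×1000 = (0.984989 − 1)×1000 = -15.011 per mil
δ_B = (0.01034019/0.01123720 − 1)×1000 = (0.920175 − 1)×1000 = -79.825 per mil
f_A = (δ_mix − δ_B)/(δ_A − δ_B) = (-70.02 − (-79.825))/(-15.011 − (-79.825))
f_A = 9.805 / 64.814 = 0.1513

0.151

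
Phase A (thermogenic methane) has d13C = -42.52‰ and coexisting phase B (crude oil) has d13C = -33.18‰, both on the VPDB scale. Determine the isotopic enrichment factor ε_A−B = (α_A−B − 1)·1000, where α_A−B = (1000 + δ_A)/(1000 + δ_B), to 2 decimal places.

α_A−B = (1000 + -42.52) / (1000 + -33.18) = 957.48 / 966.82 = 0.990339
ε_A−B = (0.990339 − 1) × 1000 = -9.661‰
(The approximation ε ≈ δ_A − δ_B would give -9.34‰.)

-9.66‰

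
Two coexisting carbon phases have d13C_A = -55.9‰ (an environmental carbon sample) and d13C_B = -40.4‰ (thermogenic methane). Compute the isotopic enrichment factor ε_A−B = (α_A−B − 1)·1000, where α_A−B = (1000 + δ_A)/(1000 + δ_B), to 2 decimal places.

-16.15‰

α_A−B = (1000 + -55.9) / (1000 + -40.4) = 944.1 / 959.6 = 0.983847
ε_A−B = (0.983847 − 1) × 1000 = -16.153‰
(The approximation ε ≈ δ_A − δ_B would give -15.5‰.)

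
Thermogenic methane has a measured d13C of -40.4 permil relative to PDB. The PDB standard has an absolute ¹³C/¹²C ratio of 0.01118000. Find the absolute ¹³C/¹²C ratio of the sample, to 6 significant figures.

R_sample = R_standard × (d13C/1000 + 1)
R_sample = 0.01118000 × (-40.4/1000 + 1) = 0.01118000 × 0.959600
R_sample = 0.0107283

0.0107283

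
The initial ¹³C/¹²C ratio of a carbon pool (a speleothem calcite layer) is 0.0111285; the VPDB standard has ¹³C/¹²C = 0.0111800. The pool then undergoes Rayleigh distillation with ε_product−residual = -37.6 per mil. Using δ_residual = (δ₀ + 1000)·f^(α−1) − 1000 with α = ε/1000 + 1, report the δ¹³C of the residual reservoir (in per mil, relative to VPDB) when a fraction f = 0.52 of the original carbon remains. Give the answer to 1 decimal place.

20.2 per mil

δ₀ = (0.0111285/0.0111800 − 1)×1000 = (0.995394 − 1)×1000 = -4.606 per mil
α − 1 = ε/1000 = -0.0376
f^(α−1) = 0.52^(-0.0376) = 1.024892
δ_res = (-4.606 + 1000) × 1.024892 − 1000 = 1020.171 − 1000 = 20.17 per mil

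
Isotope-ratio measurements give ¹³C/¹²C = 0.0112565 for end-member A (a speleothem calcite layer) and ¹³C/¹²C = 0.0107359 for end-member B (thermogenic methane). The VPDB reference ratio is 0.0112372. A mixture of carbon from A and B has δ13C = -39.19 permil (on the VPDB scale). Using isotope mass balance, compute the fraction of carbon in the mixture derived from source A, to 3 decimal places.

δ_A = (0.0112565/0.0112372 − 1)×1000 = (1.001718 − 1)×1000 = 1.718 permil
δ_B = (0.0107359/0.0112372 − 1)×1000 = (0.955389 − 1)×1000 = -44.611 permil
f_A = (δ_mix − δ_B)/(δ_A − δ_B) = (-39.19 − (-44.611))/(1.718 − (-44.611))
f_A = 5.421 / 46.328 = 0.1170

0.117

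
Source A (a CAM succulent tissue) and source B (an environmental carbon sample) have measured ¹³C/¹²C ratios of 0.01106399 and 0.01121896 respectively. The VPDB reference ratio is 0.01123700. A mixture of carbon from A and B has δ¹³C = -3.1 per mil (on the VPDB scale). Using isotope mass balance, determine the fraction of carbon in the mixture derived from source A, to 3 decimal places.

0.108

δ_A = (0.01106399/0.01123700 − 1)×1000 = (0.984604 − 1)×1000 = -15.396 per mil
δ_B = (0.01121896/0.01123700 − 1)×1000 = (0.998395 − 1)×1000 = -1.605 per mil
f_A = (δ_mix − δ_B)/(δ_A − δ_B) = (-3.1 − (-1.605))/(-15.396 − (-1.605))
f_A = -1.495 / -13.791 = 0.1084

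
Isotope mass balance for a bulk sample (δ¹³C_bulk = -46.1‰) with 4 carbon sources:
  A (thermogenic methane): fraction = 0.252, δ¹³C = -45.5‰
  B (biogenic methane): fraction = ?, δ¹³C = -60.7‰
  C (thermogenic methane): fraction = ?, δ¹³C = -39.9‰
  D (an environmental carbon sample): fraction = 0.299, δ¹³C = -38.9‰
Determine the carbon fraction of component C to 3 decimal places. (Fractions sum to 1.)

0.204

Let f_C and f_B be the unknown fractions; fractions sum to 1 so f_C + f_B = 0.449.
Mass balance: Σ fᵢ·δᵢ = δ_bulk ⇒ f_C·(-39.9) + f_B·(-60.7) = -46.1 − (-23.097) = -23.003
Substitute f_B = 0.449 − f_C:
f_C·(-39.9 − -60.7) = -23.003 − 0.449×(-60.7) = 4.251
f_C = 4.251 / 20.8 = 0.2044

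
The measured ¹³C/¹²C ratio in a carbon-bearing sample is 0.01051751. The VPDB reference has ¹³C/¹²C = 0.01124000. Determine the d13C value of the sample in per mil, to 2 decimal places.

d13C = (R_sample / R_standard − 1) × 1000
R_sample / R_standard = 0.01051751 / 0.01124000 = 0.935722
d13C = (0.935722 − 1) × 1000 = -64.278 per mil

-64.28 per mil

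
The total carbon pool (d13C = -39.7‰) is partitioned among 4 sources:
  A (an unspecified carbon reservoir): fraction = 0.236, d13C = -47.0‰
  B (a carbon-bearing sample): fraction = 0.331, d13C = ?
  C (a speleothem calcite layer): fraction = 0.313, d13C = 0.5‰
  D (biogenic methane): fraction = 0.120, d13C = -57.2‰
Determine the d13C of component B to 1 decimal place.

-66.2‰

Isotope mass balance: δ_bulk = Σ fᵢ·δᵢ.
-39.7 = 0.236×(-47.0) + 0.331×δ_B + 0.313×(0.5) + 0.120×(-57.2)
0.331·δ_B = -39.7 − (-17.799) = -21.901
δ_B = -21.901 / 0.331 = -66.16‰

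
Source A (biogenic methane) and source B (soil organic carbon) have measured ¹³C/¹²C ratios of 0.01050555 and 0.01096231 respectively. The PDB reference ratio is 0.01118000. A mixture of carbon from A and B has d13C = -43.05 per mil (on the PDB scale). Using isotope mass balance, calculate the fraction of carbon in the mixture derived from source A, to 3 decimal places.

δ_A = (0.01050555/0.01118000 − 1)×1000 = (0.939674 − 1)×1000 = -60.326 per mil
δ_B = (0.01096231/0.01118000 − 1)×1000 = (0.980529 − 1)×1000 = -19.471 per mil
f_A = (δ_mix − δ_B)/(δ_A − δ_B) = (-43.05 − (-19.471))/(-60.326 − (-19.471))
f_A = -23.579 / -40.855 = 0.5771

0.577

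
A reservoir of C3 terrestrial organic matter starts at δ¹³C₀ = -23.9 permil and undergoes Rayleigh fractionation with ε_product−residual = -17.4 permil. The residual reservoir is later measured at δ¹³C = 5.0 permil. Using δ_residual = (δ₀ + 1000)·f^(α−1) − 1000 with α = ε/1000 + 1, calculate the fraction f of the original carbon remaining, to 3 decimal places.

α − 1 = ε/1000 = -0.0174
(δ_res + 1000)/(δ₀ + 1000) = (5.0 + 1000)/(-23.9 + 1000) = 1005.0/976.1 = 1.029608
f = 1.029608^(1/-0.0174) = exp(ln(1.029608)/-0.0174) = exp(0.02918/-0.0174)
f = exp(-1.6769) = 0.1870

0.187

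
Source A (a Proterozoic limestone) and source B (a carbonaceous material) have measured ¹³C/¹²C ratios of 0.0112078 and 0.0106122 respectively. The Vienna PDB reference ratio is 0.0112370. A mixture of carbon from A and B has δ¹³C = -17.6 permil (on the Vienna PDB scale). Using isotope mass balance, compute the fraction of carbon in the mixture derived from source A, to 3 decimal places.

δ_A = (0.0112078/0.0112370 − 1)×1000 = (0.997401 − 1)×1000 = -2.599 permil
δ_B = (0.0106122/0.0112370 − 1)×1000 = (0.944398 − 1)×1000 = -55.602 permil
f_A = (δ_mix − δ_B)/(δ_A − δ_B) = (-17.6 − (-55.602))/(-2.599 − (-55.602))
f_A = 38.002 / 53.003 = 0.7170

0.717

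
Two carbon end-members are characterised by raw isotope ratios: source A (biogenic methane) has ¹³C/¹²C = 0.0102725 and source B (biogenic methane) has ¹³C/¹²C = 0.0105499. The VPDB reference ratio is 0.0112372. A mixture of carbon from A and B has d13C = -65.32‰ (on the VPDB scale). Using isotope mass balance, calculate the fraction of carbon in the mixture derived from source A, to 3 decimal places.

δ_A = (0.0102725/0.0112372 − 1)×1000 = (0.914151 − 1)×1000 = -85.849‰
δ_B = (0.0105499/0.0112372 − 1)×1000 = (0.938837 − 1)×1000 = -61.163‰
f_A = (δ_mix − δ_B)/(δ_A − δ_B) = (-65.32 − (-61.163))/(-85.849 − (-61.163))
f_A = -4.157 / -24.686 = 0.1684

0.168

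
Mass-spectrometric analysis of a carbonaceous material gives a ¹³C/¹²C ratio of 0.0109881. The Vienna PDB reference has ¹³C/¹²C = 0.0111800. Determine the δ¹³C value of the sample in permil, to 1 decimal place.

-17.2 permil

δ¹³C = (R_sample / R_standard − 1) × 1000
R_sample / R_standard = 0.0109881 / 0.0111800 = 0.982835
δ¹³C = (0.982835 − 1) × 1000 = -17.16 permil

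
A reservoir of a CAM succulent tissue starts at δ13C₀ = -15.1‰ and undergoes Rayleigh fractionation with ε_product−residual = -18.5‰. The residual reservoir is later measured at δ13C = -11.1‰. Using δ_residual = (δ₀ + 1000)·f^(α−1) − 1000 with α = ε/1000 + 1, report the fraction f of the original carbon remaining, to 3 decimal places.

α − 1 = ε/1000 = -0.0185
(δ_res + 1000)/(δ₀ + 1000) = (-11.1 + 1000)/(-15.1 + 1000) = 988.9/984.9 = 1.004061
f = 1.004061^(1/-0.0185) = exp(ln(1.004061)/-0.0185) = exp(0.00405/-0.0185)
f = exp(-0.2191) = 0.8033

0.803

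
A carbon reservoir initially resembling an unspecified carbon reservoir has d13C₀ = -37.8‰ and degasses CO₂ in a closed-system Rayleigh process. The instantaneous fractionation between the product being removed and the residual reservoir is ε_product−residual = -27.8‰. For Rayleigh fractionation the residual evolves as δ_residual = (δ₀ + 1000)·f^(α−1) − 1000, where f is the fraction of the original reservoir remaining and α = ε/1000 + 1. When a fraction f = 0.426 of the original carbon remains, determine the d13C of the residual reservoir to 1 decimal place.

-14.7‰

Rayleigh residual: δ_res = (δ₀ + 1000)·f^(α−1) − 1000
α = ε/1000 + 1 = 0.97220, so α − 1 = -0.02780
f^(α−1) = 0.426^(-0.02780) = 1.024006
δ_res = (-37.8 + 1000) × 1.024006 − 1000 = 985.298 − 1000 = -14.70‰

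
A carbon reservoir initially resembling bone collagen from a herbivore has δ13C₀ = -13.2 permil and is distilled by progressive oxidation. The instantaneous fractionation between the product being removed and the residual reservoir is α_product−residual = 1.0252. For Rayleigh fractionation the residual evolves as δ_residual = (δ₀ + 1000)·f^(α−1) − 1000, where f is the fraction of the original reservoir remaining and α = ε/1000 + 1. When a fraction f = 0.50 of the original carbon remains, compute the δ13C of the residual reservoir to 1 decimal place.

Rayleigh residual: δ_res = (δ₀ + 1000)·f^(α−1) − 1000
α − 1 = 0.02520
f^(α−1) = 0.50^(0.02520) = 0.982684
δ_res = (-13.2 + 1000) × 0.982684 − 1000 = 969.713 − 1000 = -30.29 permil

-30.3 permil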